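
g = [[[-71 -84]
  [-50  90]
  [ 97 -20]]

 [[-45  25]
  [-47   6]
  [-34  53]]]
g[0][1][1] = 90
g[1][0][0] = -45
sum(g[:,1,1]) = 96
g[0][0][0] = -71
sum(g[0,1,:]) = 40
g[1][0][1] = 25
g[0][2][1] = -20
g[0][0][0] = -71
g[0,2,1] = -20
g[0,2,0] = 97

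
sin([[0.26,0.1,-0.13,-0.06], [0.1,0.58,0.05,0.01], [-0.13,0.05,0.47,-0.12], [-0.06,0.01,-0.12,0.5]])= [[0.25, 0.09, -0.12, -0.06],[0.09, 0.55, 0.05, 0.01],[-0.12, 0.05, 0.45, -0.11],[-0.06, 0.01, -0.11, 0.48]]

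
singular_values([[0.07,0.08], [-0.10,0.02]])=[0.13, 0.07]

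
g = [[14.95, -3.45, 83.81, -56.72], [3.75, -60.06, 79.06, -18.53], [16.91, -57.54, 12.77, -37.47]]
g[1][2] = 79.06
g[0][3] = -56.72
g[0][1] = -3.45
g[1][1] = -60.06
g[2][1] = -57.54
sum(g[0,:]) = 38.59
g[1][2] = 79.06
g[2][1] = -57.54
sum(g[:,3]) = -112.72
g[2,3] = -37.47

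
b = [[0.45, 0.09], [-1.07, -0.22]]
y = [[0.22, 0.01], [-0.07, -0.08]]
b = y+[[0.23, 0.08],[-1.0, -0.14]]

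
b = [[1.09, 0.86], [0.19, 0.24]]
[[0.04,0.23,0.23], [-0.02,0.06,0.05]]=b@[[0.30,0.07,0.12], [-0.33,0.18,0.11]]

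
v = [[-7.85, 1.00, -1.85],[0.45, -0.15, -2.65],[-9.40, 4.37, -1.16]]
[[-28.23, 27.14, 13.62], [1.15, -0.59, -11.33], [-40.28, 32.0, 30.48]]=v @ [[3.27, -3.38, -2.20], [-2.12, -0.04, 3.23], [0.24, -0.35, 3.72]]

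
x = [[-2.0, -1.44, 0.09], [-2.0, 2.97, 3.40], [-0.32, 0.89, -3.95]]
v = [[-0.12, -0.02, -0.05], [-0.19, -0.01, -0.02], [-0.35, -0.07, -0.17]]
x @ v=[[0.48,0.05,0.11],[-1.51,-0.23,-0.54],[1.25,0.27,0.67]]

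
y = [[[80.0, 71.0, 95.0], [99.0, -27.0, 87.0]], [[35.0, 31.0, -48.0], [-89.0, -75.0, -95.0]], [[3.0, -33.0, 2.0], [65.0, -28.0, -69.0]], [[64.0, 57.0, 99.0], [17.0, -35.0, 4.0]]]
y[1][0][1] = 31.0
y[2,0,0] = 3.0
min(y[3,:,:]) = -35.0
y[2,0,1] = -33.0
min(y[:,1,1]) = -75.0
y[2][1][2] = -69.0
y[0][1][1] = -27.0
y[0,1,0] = 99.0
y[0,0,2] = 95.0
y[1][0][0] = 35.0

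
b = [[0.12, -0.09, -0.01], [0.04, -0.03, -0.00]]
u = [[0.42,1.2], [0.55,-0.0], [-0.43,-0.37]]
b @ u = [[0.01, 0.15], [0.0, 0.05]]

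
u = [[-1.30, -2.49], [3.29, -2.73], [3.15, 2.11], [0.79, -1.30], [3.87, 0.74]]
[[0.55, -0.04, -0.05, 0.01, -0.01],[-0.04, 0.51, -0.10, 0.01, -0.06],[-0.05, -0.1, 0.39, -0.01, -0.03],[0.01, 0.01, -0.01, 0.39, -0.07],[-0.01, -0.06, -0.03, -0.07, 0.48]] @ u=[[-1.03, -1.39], [1.19, -1.56], [0.84, 1.21], [0.03, -0.63], [1.52, 0.57]]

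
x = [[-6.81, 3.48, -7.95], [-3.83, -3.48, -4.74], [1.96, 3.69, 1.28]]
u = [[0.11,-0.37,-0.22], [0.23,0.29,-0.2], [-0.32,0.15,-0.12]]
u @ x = [[0.24, 0.86, 0.6], [-3.07, -0.95, -3.46], [1.37, -2.08, 1.68]]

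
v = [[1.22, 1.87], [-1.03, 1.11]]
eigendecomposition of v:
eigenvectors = [[(0.8+0j), (0.8-0j)], [-0.02+0.60j, (-0.02-0.6j)]]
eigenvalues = [(1.16+1.39j), (1.16-1.39j)]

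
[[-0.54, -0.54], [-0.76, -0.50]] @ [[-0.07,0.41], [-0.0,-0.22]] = [[0.04, -0.1],[0.05, -0.20]]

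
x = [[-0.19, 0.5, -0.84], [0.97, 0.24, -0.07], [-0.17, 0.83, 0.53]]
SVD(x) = [[-0.36, 0.04, -0.93], [0.85, -0.39, -0.35], [-0.38, -0.92, 0.11]] @ diag([1.0034773979784022, 0.9987049062900714, 0.9946967487122061]) @ [[0.96,-0.29,0.04], [-0.23,-0.84,-0.49], [-0.18,-0.46,0.87]]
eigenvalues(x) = [(-1+0j), (0.79+0.61j), (0.79-0.61j)]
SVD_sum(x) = [[-0.34, 0.1, -0.01], [0.82, -0.25, 0.03], [-0.36, 0.11, -0.02]] + [[-0.01, -0.03, -0.02],[0.09, 0.33, 0.19],[0.21, 0.77, 0.45]] + [[0.16, 0.43, -0.81], [0.06, 0.16, -0.30], [-0.02, -0.05, 0.09]]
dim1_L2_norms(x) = [1.0, 1.0, 1.0]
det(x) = -1.00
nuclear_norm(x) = 3.00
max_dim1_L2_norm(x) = 1.0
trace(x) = 0.58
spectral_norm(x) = 1.00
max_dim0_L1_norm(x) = 1.57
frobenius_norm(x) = 1.73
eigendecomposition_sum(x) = [[(-0.55+0j), (0.41-0j), -0.28+0.00j],[0.41-0.00j, (-0.31+0j), (0.21-0j)],[(-0.28+0j), 0.21-0.00j, -0.15+0.00j]] + [[0.18+0.14j, (0.05+0.27j), (-0.28+0.13j)], [(0.28-0.03j), 0.27+0.21j, (-0.14+0.36j)], [(0.06-0.31j), (0.31-0.23j), (0.34+0.26j)]] + [[(0.18-0.14j), (0.05-0.27j), -0.28-0.13j],[(0.28+0.03j), (0.27-0.21j), -0.14-0.36j],[0.06+0.31j, 0.31+0.23j, (0.34-0.26j)]]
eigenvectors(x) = [[(0.74+0j), (0.22-0.42j), 0.22+0.42j], [(-0.56+0j), -0.16-0.57j, -0.16+0.57j], [0.38+0.00j, -0.65+0.00j, -0.65-0.00j]]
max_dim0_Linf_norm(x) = 0.97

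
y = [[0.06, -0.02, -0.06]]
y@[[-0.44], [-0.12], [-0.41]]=[[0.0]]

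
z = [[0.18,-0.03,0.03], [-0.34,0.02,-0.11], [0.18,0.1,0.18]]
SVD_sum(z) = [[0.16, 0.01, 0.07], [-0.32, -0.02, -0.14], [0.22, 0.01, 0.1]] + [[0.02, -0.04, -0.04], [-0.02, 0.04, 0.04], [-0.04, 0.09, 0.08]] + [[0.00,0.0,-0.0], [0.00,0.00,-0.00], [0.00,0.00,-0.0]]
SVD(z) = [[-0.38, 0.41, -0.83], [0.76, -0.37, -0.53], [-0.53, -0.83, -0.17]] @ diag([0.46323703215165907, 0.14999221389312095, 0.003713194684235969]) @ [[-0.91, -0.06, -0.41], [0.33, -0.69, -0.65], [-0.25, -0.72, 0.64]]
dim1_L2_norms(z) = [0.18, 0.36, 0.27]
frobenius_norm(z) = 0.49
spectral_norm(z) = 0.46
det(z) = 0.00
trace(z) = 0.38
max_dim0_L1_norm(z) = 0.7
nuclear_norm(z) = 0.62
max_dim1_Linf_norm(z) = 0.34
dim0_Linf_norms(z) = [0.34, 0.1, 0.18]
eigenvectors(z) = [[-0.24, -0.51, -0.38],[-0.71, 0.85, 0.30],[0.66, -0.11, 0.87]]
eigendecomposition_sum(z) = [[0.0, 0.00, 0.0], [0.01, 0.01, 0.0], [-0.01, -0.01, -0.0]] + [[0.24,0.01,0.10], [-0.4,-0.02,-0.17], [0.05,0.00,0.02]] + [[-0.06, -0.05, -0.07], [0.05, 0.04, 0.06], [0.14, 0.1, 0.16]]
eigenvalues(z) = [0.01, 0.24, 0.14]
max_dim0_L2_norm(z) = 0.42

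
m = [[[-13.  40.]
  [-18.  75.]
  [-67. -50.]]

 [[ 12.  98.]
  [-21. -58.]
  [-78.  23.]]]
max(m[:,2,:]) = 23.0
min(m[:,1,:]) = -58.0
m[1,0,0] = 12.0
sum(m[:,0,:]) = 137.0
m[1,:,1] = [98.0, -58.0, 23.0]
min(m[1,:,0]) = -78.0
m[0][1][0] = -18.0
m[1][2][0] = -78.0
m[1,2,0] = -78.0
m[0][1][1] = 75.0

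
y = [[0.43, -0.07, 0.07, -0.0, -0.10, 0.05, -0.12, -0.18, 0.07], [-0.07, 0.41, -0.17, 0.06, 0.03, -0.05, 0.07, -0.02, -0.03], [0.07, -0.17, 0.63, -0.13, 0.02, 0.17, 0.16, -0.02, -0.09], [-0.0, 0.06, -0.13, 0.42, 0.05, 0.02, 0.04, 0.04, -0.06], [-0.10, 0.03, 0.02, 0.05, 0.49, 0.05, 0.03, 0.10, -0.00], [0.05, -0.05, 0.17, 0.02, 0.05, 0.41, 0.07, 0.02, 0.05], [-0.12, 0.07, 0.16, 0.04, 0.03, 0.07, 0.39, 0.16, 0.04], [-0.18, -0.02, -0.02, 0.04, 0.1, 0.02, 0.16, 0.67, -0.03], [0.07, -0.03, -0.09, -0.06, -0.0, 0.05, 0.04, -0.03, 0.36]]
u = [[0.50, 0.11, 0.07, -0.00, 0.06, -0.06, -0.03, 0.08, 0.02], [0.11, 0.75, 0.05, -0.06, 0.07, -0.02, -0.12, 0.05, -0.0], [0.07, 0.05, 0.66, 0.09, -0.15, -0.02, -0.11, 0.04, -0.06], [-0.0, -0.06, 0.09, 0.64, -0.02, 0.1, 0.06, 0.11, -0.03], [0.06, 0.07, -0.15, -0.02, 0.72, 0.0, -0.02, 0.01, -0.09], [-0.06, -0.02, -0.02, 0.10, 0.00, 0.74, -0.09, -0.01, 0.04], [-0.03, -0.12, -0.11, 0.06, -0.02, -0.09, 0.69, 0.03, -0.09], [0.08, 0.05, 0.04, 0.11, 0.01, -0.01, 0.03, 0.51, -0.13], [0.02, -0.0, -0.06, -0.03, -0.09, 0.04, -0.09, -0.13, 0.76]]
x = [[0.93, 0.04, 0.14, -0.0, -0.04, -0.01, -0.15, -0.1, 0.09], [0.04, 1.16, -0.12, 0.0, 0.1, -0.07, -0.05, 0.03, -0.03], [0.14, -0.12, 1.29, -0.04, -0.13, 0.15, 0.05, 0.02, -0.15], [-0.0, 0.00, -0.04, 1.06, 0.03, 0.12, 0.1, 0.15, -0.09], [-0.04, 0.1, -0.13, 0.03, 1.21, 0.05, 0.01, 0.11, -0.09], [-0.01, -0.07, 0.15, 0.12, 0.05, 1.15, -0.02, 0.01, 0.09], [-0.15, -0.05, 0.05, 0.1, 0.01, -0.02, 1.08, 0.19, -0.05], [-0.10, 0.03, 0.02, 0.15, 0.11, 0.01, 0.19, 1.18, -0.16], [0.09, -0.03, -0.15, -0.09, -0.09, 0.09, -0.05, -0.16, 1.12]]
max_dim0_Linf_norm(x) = 1.29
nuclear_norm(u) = 5.97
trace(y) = 4.21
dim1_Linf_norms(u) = [0.5, 0.75, 0.66, 0.64, 0.72, 0.74, 0.69, 0.51, 0.76]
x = y + u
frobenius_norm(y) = 1.60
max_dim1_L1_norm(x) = 2.09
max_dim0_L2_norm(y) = 0.72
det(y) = 0.00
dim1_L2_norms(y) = [0.51, 0.46, 0.71, 0.45, 0.52, 0.46, 0.48, 0.72, 0.39]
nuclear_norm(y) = 4.21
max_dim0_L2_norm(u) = 0.79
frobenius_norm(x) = 3.50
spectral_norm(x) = 1.60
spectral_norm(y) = 0.92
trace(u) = 5.97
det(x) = 2.28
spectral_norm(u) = 0.95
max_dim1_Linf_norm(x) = 1.29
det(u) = 0.01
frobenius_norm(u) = 2.10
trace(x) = 10.18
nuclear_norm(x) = 10.18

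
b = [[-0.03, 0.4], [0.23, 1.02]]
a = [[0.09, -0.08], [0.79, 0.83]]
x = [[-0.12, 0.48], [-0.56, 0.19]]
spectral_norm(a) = 1.15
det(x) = 0.25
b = a + x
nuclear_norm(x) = 1.04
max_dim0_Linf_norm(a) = 0.83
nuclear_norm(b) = 1.22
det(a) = 0.14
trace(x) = 0.07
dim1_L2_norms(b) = [0.4, 1.05]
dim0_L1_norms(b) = [0.26, 1.42]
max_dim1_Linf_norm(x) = 0.56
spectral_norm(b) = 1.11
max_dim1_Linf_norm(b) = 1.02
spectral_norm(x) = 0.68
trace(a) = 0.92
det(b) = -0.12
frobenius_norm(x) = 0.77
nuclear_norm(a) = 1.27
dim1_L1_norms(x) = [0.6, 0.75]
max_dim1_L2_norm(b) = 1.05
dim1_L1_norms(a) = [0.17, 1.62]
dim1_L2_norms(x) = [0.49, 0.59]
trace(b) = 0.99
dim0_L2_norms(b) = [0.23, 1.1]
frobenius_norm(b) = 1.12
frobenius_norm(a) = 1.15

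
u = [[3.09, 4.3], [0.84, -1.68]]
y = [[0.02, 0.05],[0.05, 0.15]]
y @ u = [[0.1,0.00], [0.28,-0.04]]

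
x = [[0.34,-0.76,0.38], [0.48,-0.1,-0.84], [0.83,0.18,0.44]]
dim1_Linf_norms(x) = [0.76, 0.84, 0.83]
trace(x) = 0.68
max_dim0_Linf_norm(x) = 0.84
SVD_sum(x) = [[0.49, -0.24, 0.48],[-0.13, 0.06, -0.13],[0.54, -0.26, 0.52]] + [[-0.00, 0.00, 0.00], [0.65, -0.05, -0.69], [0.16, -0.01, -0.17]] + [[-0.15, -0.52, -0.11],  [-0.03, -0.12, -0.02],  [0.13, 0.45, 0.09]]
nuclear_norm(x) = 2.81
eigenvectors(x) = [[-0.63+0.00j, (-0.13-0.5j), -0.13+0.50j], [0.26+0.00j, (-0.72+0j), (-0.72-0j)], [(-0.73+0j), (-0.17+0.43j), -0.17-0.43j]]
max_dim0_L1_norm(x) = 1.66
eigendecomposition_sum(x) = [[(0.43+0j), -0.20+0.00j, 0.50+0.00j], [(-0.18+0j), 0.08-0.00j, -0.21-0.00j], [(0.5+0j), -0.23+0.00j, (0.58+0j)]] + [[(-0.04+0.26j), (-0.28+0.01j), -0.06-0.22j], [(0.33+0.15j), -0.09+0.38j, -0.32+0.00j], [0.17-0.16j, 0.20+0.14j, (-0.07+0.19j)]] + [[(-0.04-0.26j), (-0.28-0.01j), (-0.06+0.22j)],  [(0.33-0.15j), (-0.09-0.38j), -0.32-0.00j],  [(0.17+0.16j), 0.20-0.14j, (-0.07-0.19j)]]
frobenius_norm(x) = 1.64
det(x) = 0.79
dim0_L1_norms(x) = [1.65, 1.04, 1.66]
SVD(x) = [[-0.67,0.01,-0.75], [0.18,-0.97,-0.17], [-0.72,-0.25,0.64]] @ diag([1.0951761851246566, 0.9743058554640011, 0.7414966106088186]) @ [[-0.68, 0.33, -0.66], [-0.68, 0.05, 0.73], [0.27, 0.94, 0.19]]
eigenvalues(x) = [(1.09+0j), (-0.21+0.83j), (-0.21-0.83j)]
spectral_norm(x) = 1.10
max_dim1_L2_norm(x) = 0.97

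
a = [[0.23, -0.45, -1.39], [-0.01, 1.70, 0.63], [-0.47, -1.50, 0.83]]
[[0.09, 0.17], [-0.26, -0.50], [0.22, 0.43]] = a@ [[-0.08, -0.15],  [-0.14, -0.27],  [-0.03, -0.06]]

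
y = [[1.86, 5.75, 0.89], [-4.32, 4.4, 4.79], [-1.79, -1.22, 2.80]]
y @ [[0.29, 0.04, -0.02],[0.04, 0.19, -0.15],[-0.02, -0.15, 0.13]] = [[0.75, 1.03, -0.78], [-1.17, -0.06, 0.05], [-0.62, -0.72, 0.58]]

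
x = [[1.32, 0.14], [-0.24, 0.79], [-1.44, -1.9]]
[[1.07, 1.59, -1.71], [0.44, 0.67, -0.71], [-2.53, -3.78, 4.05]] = x @ [[0.73, 1.08, -1.16],[0.78, 1.17, -1.25]]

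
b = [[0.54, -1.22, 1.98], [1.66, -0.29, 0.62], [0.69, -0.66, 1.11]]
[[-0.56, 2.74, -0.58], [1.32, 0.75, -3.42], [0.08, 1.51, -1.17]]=b@[[0.84, -0.04, -2.18], [2.68, -0.51, 0.11], [1.14, 1.08, 0.37]]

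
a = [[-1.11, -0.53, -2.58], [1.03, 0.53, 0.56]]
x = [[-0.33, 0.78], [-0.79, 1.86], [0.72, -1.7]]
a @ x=[[-1.07,2.53], [-0.36,0.84]]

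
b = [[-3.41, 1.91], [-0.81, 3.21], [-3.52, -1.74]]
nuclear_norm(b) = 9.06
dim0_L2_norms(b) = [4.97, 4.12]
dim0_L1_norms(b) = [7.74, 6.86]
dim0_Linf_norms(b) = [3.52, 3.21]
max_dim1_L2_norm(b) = 3.93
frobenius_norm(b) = 6.45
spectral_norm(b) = 5.07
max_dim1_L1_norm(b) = 5.32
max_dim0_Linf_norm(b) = 3.52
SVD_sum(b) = [[-3.64,1.25], [-1.71,0.59], [-2.62,0.90]] + [[0.23, 0.66], [0.9, 2.62], [-0.90, -2.64]]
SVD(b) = [[-0.76, -0.18], [-0.36, -0.69], [-0.55, 0.7]] @ diag([5.069403799772653, 3.9944392741473234]) @ [[0.95, -0.32], [-0.32, -0.95]]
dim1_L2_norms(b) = [3.91, 3.31, 3.93]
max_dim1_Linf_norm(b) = 3.52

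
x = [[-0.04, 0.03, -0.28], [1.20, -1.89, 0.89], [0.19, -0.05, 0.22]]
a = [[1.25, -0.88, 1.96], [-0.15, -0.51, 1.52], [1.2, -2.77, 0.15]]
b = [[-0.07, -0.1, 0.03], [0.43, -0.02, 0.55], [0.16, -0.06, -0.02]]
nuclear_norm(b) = 0.98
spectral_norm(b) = 0.70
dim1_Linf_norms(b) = [0.1, 0.55, 0.16]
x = b @ a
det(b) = -0.01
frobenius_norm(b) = 0.73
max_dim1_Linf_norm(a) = 2.77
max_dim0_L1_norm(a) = 4.16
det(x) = -0.07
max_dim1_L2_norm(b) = 0.7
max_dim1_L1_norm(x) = 3.98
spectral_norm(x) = 2.42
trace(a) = 0.89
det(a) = 5.56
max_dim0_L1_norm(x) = 1.97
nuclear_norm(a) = 6.43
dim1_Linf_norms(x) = [0.28, 1.89, 0.22]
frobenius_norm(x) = 2.44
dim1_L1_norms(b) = [0.2, 1.0, 0.24]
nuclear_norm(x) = 2.82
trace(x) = -1.71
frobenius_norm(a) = 4.23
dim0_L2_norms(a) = [1.74, 2.95, 2.48]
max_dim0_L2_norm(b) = 0.55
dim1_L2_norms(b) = [0.13, 0.7, 0.17]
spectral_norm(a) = 3.61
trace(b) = -0.11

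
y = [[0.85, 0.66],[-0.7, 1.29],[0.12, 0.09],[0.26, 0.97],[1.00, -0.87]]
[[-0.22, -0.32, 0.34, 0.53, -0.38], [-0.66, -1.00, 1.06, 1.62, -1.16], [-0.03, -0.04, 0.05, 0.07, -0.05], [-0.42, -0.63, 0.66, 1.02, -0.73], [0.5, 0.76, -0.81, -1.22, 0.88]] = y @ [[0.1, 0.16, -0.17, -0.25, 0.18],[-0.46, -0.69, 0.73, 1.12, -0.8]]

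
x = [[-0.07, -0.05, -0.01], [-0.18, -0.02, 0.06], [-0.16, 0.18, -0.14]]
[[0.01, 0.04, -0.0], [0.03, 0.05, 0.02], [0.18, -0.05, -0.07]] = x @ [[-0.35, -0.21, 0.02], [0.31, -0.44, -0.04], [-0.46, 0.01, 0.45]]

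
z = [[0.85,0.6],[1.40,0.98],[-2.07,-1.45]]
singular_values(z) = [3.22, 0.0]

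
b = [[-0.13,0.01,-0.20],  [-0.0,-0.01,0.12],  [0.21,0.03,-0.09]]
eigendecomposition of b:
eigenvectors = [[(0.67+0j), (0.67-0j), (-0.09+0j)], [-0.29+0.19j, (-0.29-0.19j), (0.99+0j)], [-0.06-0.65j, (-0.06+0.65j), (0.11+0j)]]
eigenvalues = [(-0.12+0.2j), (-0.12-0.2j), 0j]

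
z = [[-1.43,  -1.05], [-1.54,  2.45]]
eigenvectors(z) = [[-0.94, 0.24], [-0.34, -0.97]]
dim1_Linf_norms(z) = [1.43, 2.45]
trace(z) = 1.02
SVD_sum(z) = [[0.1, -0.18], [-1.43, 2.51]] + [[-1.53, -0.87], [-0.11, -0.06]]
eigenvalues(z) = [-1.81, 2.83]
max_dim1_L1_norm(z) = 3.99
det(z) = -5.12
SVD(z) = [[-0.07, 1.00], [1.00, 0.07]] @ diag([2.8983106369559715, 1.766718837763347]) @ [[-0.50, 0.87], [-0.87, -0.50]]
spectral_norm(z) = 2.90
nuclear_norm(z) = 4.67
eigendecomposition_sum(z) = [[-1.66,-0.41],  [-0.6,-0.15]] + [[0.23,-0.64],[-0.94,2.60]]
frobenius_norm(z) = 3.39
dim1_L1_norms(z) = [2.48, 3.99]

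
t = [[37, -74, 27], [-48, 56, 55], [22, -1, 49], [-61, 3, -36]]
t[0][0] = 37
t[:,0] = [37, -48, 22, -61]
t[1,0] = -48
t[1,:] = [-48, 56, 55]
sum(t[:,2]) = 95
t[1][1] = 56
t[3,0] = -61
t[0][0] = 37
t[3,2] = -36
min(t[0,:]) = -74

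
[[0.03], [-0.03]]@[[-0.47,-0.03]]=[[-0.01,-0.00], [0.01,0.00]]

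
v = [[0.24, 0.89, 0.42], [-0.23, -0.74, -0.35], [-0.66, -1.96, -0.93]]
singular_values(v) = [2.62, 0.05, 0.0]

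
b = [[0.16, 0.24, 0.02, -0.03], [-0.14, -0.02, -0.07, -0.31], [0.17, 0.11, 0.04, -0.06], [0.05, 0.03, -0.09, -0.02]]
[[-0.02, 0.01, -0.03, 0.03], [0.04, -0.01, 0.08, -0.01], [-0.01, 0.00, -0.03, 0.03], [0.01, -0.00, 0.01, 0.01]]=b @ [[0.02, -0.01, -0.14, 0.19],  [-0.10, 0.05, -0.04, -0.01],  [-0.1, 0.02, -0.22, -0.04],  [-0.10, 0.04, -0.13, -0.03]]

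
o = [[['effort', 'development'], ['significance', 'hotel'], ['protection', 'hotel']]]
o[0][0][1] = 'development'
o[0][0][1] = 'development'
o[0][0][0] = 'effort'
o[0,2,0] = 'protection'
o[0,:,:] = [['effort', 'development'], ['significance', 'hotel'], ['protection', 'hotel']]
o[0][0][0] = 'effort'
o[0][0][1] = 'development'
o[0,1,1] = 'hotel'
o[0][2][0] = 'protection'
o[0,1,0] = 'significance'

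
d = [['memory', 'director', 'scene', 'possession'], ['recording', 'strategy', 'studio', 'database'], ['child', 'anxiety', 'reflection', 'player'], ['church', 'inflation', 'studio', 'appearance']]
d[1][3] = 'database'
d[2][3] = 'player'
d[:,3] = ['possession', 'database', 'player', 'appearance']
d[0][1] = 'director'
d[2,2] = 'reflection'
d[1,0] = 'recording'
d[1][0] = 'recording'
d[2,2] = 'reflection'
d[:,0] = ['memory', 'recording', 'child', 'church']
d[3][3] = 'appearance'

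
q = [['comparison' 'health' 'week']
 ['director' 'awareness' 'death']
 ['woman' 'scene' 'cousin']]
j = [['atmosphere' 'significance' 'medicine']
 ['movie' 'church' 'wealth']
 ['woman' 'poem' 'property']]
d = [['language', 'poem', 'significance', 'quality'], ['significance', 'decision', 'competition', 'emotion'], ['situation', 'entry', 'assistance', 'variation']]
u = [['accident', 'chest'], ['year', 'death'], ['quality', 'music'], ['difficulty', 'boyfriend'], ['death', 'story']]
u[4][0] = 'death'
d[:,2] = ['significance', 'competition', 'assistance']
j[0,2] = 'medicine'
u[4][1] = 'story'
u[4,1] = 'story'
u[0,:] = ['accident', 'chest']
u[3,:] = ['difficulty', 'boyfriend']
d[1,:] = ['significance', 'decision', 'competition', 'emotion']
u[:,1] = ['chest', 'death', 'music', 'boyfriend', 'story']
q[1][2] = 'death'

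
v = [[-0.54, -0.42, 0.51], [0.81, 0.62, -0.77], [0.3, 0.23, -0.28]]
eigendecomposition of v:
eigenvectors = [[0.50, 0.44, 0.77], [-0.82, -0.85, -0.46], [-0.29, -0.28, 0.44]]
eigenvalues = [-0.15, -0.05, 0.0]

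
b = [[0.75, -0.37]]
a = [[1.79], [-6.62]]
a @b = [[1.34, -0.66], [-4.96, 2.45]]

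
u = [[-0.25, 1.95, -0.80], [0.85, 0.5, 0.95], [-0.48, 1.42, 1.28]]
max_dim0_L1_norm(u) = 3.87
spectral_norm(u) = 2.51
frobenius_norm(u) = 3.20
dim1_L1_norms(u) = [3.0, 2.3, 3.18]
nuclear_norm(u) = 5.18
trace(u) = 1.53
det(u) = -3.99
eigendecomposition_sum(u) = [[-0.83, 1.10, -0.57], [0.47, -0.63, 0.33], [-0.36, 0.48, -0.25]] + [[0.53, 0.55, -0.50], [0.23, 0.23, -0.21], [-0.34, -0.35, 0.32]] + [[0.05, 0.3, 0.28], [0.15, 0.9, 0.84], [0.22, 1.29, 1.21]]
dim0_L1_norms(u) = [1.58, 3.87, 3.03]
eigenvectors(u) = [[0.81, -0.8, 0.18], [-0.46, -0.34, 0.56], [0.35, 0.50, 0.81]]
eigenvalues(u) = [-1.71, 1.09, 2.15]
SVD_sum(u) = [[-0.21, 1.70, 0.37], [-0.07, 0.57, 0.12], [-0.21, 1.65, 0.36]] + [[-0.28, 0.21, -1.12], [0.24, -0.18, 0.97], [0.2, -0.15, 0.82]] + [[0.24,0.04,-0.05], [0.68,0.12,-0.15], [-0.48,-0.08,0.10]]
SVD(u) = [[0.70, 0.66, 0.28], [0.23, -0.58, 0.78], [0.68, -0.48, -0.55]] @ diag([2.514120425133444, 1.7726893246202766, 0.8955283615297362]) @ [[-0.12, 0.97, 0.21], [-0.24, 0.18, -0.95], [0.96, 0.17, -0.21]]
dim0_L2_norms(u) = [1.01, 2.46, 1.78]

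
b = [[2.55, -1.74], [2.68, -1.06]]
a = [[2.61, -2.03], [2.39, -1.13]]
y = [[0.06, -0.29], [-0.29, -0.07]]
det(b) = 1.96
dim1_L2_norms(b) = [3.09, 2.88]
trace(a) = 1.48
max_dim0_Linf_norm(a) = 2.61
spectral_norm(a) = 4.21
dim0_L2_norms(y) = [0.3, 0.3]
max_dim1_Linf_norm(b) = 2.68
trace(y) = -0.01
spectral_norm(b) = 4.20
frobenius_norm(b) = 4.22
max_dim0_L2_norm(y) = 0.3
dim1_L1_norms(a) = [4.64, 3.52]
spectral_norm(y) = 0.30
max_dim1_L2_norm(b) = 3.09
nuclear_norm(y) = 0.59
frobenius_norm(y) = 0.42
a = b + y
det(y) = -0.09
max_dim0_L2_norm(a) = 3.54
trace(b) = 1.49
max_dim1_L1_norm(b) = 4.29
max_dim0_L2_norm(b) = 3.7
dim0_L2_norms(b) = [3.7, 2.04]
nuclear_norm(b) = 4.66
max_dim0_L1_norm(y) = 0.36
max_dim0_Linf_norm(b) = 2.68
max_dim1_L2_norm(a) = 3.31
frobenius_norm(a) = 4.23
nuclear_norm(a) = 4.66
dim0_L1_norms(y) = [0.35, 0.36]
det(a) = 1.90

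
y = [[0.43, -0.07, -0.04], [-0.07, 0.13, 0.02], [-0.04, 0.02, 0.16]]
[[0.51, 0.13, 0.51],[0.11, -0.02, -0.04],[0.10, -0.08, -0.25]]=y@[[1.51, 0.27, 1.15], [1.56, 0.08, 0.49], [0.78, -0.42, -1.35]]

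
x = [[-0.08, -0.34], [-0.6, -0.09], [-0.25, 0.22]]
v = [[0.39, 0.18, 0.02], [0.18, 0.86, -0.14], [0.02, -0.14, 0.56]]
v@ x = [[-0.14, -0.14], [-0.5, -0.17], [-0.06, 0.13]]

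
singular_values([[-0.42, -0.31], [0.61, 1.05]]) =[1.31, 0.19]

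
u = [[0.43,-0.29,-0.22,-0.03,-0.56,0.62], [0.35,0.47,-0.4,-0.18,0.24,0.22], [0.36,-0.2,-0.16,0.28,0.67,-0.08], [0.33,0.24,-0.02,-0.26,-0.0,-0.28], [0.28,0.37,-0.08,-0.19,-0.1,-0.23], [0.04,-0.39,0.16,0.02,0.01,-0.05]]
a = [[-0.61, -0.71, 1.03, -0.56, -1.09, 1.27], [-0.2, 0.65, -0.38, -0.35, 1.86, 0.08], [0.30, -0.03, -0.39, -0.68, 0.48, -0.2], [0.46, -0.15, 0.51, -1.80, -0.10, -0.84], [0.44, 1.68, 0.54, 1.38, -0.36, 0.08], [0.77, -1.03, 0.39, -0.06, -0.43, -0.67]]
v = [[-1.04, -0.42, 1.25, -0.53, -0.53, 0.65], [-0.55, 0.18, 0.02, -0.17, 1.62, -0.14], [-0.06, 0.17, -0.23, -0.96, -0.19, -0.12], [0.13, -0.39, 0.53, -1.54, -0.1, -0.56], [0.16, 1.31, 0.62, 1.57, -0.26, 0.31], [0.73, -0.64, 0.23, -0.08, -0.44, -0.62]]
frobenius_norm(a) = 4.74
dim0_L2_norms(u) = [0.79, 0.83, 0.52, 0.46, 0.91, 0.76]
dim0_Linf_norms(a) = [0.77, 1.68, 1.03, 1.8, 1.86, 1.27]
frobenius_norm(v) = 4.17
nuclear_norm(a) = 10.05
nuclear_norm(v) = 8.71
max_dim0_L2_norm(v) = 2.46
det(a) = 4.91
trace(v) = -3.51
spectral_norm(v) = 2.81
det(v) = -0.56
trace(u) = 0.33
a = u + v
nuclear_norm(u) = 3.61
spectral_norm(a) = 2.96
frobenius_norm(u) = 1.79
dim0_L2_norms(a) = [1.22, 2.2, 1.44, 2.46, 2.28, 1.68]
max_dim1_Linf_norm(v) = 1.62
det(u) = -0.00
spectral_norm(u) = 1.07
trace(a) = -3.18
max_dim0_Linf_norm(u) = 0.67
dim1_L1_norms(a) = [5.27, 3.52, 2.08, 3.86, 4.48, 3.35]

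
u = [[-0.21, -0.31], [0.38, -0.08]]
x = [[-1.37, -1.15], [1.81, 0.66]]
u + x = [[-1.58, -1.46], [2.19, 0.58]]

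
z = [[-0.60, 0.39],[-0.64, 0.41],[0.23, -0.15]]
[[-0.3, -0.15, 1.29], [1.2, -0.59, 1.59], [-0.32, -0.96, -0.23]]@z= [[0.57, -0.37], [0.02, -0.01], [0.75, -0.48]]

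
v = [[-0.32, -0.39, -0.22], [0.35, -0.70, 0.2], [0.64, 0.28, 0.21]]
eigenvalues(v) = [(-0.09+0.34j), (-0.09-0.34j), (-0.64+0j)]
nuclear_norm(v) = 1.82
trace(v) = -0.81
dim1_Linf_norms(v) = [0.39, 0.7, 0.64]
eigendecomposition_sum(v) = [[-0.24+0.16j, (0.01-0.11j), -0.18-0.01j], [(0.05+0.08j), (-0.04-0.01j), (-0.01+0.06j)], [0.43+0.05j, (-0.12+0.12j), (0.19+0.18j)]] + [[-0.24-0.16j, (0.01+0.11j), -0.18+0.01j], [0.05-0.08j, -0.04+0.01j, -0.01-0.06j], [(0.43-0.05j), -0.12-0.12j, (0.19-0.18j)]] + [[0.17-0.00j, (-0.41+0j), (0.14-0j)], [(0.26-0j), -0.63+0.00j, (0.22-0j)], [(-0.21+0j), 0.52-0.00j, -0.18+0.00j]]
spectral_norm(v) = 0.89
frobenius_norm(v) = 1.22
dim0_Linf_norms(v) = [0.64, 0.7, 0.22]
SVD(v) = [[-0.6, -0.10, 0.79], [-0.1, -0.97, -0.21], [0.79, -0.21, 0.57]] @ diag([0.8926394045441884, 0.8245705628780501, 0.1038184968585695]) @ [[0.74, 0.59, 0.31],[-0.53, 0.80, -0.26],[0.41, -0.03, -0.91]]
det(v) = -0.08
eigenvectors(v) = [[(0.42-0.36j), (0.42+0.36j), -0.45+0.00j],[-0.10-0.15j, -0.10+0.15j, -0.69+0.00j],[-0.81+0.00j, -0.81-0.00j, (0.57+0j)]]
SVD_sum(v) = [[-0.4, -0.32, -0.17], [-0.07, -0.06, -0.03], [0.52, 0.42, 0.22]] + [[0.05, -0.07, 0.02], [0.43, -0.65, 0.21], [0.09, -0.14, 0.04]] + [[0.03, -0.00, -0.08], [-0.01, 0.0, 0.02], [0.02, -0.0, -0.05]]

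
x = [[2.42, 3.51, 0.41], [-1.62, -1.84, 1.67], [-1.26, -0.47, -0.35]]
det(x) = -6.556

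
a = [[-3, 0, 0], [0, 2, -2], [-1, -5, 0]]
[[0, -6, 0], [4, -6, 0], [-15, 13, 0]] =a@[[0, 2, 0], [3, -3, 0], [1, 0, 0]]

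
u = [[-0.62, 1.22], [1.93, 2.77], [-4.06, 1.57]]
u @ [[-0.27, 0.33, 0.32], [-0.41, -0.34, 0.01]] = [[-0.33, -0.62, -0.19], [-1.66, -0.30, 0.65], [0.45, -1.87, -1.28]]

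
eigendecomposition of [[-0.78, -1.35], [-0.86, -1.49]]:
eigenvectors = [[0.87,0.67], [-0.50,0.74]]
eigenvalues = [-0.0, -2.27]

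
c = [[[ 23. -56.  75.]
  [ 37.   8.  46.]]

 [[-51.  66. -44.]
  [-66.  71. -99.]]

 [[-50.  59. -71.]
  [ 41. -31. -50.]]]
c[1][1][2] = -99.0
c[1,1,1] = 71.0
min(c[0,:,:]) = -56.0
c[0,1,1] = 8.0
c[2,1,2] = -50.0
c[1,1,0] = -66.0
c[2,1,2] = -50.0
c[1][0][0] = -51.0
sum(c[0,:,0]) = 60.0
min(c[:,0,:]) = -71.0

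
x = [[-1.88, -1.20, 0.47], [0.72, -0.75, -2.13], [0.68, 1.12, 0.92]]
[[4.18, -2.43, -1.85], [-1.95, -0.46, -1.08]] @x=[[-10.87, -5.27, 5.44], [2.6, 1.48, -0.93]]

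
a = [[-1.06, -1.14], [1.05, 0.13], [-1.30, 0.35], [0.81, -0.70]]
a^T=[[-1.06, 1.05, -1.30, 0.81], [-1.14, 0.13, 0.35, -0.7]]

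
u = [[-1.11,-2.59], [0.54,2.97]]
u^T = [[-1.11, 0.54], [-2.59, 2.97]]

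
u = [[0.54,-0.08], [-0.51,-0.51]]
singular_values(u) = [0.82, 0.39]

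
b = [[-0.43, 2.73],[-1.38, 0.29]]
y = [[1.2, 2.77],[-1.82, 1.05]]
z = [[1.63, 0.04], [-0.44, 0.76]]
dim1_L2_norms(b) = [2.76, 1.41]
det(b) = 3.64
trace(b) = -0.14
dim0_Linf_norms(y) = [1.82, 2.77]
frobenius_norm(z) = 1.85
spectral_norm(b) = 2.82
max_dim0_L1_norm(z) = 2.07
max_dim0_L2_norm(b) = 2.75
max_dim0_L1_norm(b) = 3.02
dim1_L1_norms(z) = [1.67, 1.2]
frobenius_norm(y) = 3.68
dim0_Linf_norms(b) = [1.38, 2.73]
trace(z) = 2.39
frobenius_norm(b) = 3.10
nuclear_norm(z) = 2.44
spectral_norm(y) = 3.04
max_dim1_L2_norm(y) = 3.02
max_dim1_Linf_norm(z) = 1.63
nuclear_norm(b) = 4.11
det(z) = 1.26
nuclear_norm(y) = 5.11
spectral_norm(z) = 1.70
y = b + z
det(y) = 6.30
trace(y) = 2.25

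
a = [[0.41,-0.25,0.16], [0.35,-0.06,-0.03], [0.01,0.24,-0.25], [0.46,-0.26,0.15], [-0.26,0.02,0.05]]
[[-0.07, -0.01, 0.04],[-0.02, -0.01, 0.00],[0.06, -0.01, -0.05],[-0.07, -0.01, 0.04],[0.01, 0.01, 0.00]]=a@ [[-0.06, -0.02, -0.01], [0.08, 0.03, -0.11], [-0.16, 0.05, 0.08]]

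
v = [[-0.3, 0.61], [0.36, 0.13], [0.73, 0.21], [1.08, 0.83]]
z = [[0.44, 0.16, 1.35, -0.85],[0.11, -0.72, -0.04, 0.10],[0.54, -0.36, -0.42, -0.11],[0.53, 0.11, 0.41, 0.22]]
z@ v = [[-0.01, -0.13], [-0.21, 0.05], [-0.72, 0.1], [0.42, 0.61]]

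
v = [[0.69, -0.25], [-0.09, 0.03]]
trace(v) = 0.72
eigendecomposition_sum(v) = [[0.69,-0.25], [-0.09,0.03]] + [[-0.0, -0.00], [-0.0, -0.00]]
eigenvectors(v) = [[0.99, 0.34], [-0.13, 0.94]]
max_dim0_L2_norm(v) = 0.7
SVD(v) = [[-0.99,0.13], [0.13,0.99]] @ diag([0.7399960021571272, 0.0024324455736962126]) @ [[-0.94, 0.34], [-0.34, -0.94]]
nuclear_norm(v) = 0.74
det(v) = -0.00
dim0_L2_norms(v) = [0.7, 0.25]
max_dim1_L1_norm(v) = 0.94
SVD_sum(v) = [[0.69, -0.25],[-0.09, 0.03]] + [[-0.00,  -0.0], [-0.00,  -0.0]]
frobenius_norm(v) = 0.74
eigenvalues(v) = [0.72, -0.0]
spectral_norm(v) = 0.74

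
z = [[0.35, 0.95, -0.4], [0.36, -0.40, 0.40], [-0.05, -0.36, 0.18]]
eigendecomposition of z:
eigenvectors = [[0.94, 0.62, -0.37], [0.22, -0.72, 0.48], [-0.25, -0.32, 0.8]]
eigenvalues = [0.68, -0.54, -0.01]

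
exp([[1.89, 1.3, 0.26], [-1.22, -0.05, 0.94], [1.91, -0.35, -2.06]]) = [[5.13, 3.18, 1.04],[-2.01, -0.15, 0.05],[2.81, 1.32, 0.54]]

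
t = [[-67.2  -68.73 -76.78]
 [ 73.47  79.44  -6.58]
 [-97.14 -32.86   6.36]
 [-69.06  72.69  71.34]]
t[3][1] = 72.69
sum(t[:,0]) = -159.93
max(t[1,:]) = 79.44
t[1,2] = -6.58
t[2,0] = -97.14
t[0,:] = [-67.2, -68.73, -76.78]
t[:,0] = [-67.2, 73.47, -97.14, -69.06]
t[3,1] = 72.69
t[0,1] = -68.73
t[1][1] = 79.44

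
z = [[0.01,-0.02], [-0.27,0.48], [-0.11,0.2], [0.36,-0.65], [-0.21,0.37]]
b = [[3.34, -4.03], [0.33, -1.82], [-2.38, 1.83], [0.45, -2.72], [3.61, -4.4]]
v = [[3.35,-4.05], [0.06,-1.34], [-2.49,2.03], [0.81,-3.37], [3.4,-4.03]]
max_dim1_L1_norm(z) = 1.01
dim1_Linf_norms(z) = [0.02, 0.48, 0.2, 0.65, 0.37]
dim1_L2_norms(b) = [5.23, 1.85, 3.0, 2.76, 5.69]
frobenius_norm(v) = 8.92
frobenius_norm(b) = 8.93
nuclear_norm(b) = 10.51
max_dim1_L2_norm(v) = 5.27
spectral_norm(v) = 8.74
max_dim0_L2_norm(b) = 7.05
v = b + z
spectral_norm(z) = 1.04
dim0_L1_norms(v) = [10.11, 14.82]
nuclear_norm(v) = 10.53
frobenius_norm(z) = 1.04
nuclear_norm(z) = 1.05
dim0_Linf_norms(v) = [3.4, 4.05]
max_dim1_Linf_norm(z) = 0.65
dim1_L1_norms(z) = [0.03, 0.75, 0.31, 1.01, 0.58]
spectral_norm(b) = 8.76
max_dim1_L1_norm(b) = 8.01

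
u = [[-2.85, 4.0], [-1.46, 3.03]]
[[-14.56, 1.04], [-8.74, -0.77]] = u @[[3.27,-2.23],[-1.31,-1.33]]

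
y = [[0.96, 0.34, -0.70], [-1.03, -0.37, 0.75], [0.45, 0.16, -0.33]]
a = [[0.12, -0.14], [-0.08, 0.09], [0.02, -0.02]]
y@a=[[0.07, -0.09], [-0.08, 0.1], [0.03, -0.04]]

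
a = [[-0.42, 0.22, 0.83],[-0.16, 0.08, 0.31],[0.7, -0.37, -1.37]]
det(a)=0.000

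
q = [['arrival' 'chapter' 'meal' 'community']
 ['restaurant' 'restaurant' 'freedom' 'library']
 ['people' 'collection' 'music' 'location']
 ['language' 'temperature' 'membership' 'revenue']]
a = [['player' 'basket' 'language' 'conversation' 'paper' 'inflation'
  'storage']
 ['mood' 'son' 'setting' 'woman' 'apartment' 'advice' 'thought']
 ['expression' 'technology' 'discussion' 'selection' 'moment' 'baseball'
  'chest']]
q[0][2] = 'meal'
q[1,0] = 'restaurant'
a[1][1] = 'son'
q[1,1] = 'restaurant'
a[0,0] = 'player'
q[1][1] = 'restaurant'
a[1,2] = 'setting'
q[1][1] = 'restaurant'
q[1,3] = 'library'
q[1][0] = 'restaurant'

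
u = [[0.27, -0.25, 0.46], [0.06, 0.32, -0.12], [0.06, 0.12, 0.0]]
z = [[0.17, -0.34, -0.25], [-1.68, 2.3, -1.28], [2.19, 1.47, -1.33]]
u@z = [[1.47, 0.01, -0.36], [-0.79, 0.54, -0.26], [-0.19, 0.26, -0.17]]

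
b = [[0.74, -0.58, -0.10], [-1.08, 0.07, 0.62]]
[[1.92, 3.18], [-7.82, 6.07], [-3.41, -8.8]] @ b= [[-2.01,-0.89,1.78], [-12.34,4.96,4.55], [6.98,1.36,-5.12]]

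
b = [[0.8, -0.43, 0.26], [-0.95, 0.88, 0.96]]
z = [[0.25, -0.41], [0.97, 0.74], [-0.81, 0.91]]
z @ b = [[0.59, -0.47, -0.33], [0.07, 0.23, 0.96], [-1.51, 1.15, 0.66]]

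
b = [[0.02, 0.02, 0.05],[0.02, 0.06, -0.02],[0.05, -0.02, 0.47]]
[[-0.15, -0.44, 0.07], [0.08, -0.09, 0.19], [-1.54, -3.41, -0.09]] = b @ [[1.83,1.49,1.54], [-0.43,-4.52,2.53], [-3.50,-7.61,-0.25]]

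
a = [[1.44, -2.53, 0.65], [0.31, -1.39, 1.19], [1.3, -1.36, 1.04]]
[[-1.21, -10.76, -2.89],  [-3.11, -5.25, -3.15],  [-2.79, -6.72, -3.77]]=a @ [[-0.12, -1.6, -0.99], [-0.36, 3.31, -0.05], [-3.00, -0.13, -2.45]]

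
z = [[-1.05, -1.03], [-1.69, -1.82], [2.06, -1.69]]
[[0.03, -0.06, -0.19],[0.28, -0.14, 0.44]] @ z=[[-0.32, 0.40],  [0.85, -0.78]]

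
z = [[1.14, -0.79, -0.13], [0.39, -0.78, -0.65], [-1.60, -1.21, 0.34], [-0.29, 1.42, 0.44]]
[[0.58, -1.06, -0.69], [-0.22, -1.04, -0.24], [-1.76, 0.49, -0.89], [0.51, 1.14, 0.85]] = z@ [[0.84, -0.52, -0.15],[0.43, 0.48, 0.76],[0.32, 0.71, -0.63]]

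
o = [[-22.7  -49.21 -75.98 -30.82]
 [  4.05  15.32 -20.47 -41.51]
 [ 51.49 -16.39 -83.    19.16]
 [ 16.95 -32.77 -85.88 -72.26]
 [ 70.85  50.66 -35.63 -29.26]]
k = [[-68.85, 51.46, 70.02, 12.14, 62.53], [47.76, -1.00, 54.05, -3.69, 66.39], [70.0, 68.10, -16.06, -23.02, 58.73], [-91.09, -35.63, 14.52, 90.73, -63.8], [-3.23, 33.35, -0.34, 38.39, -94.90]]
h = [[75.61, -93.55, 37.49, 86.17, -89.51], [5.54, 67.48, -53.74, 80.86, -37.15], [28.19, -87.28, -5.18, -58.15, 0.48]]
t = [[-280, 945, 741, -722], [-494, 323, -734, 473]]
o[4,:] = [70.85, 50.66, -35.63, -29.26]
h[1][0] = 5.54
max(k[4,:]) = 38.39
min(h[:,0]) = 5.54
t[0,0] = -280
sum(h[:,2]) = -21.43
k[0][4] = 62.53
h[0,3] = 86.17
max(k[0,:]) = 70.02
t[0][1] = 945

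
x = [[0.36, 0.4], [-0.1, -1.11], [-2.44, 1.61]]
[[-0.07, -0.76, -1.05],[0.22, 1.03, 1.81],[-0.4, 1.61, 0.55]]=x@[[0.03, -1.20, -1.23],[-0.20, -0.82, -1.52]]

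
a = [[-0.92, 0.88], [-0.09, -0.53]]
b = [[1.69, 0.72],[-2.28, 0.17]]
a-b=[[-2.61, 0.16], [2.19, -0.7]]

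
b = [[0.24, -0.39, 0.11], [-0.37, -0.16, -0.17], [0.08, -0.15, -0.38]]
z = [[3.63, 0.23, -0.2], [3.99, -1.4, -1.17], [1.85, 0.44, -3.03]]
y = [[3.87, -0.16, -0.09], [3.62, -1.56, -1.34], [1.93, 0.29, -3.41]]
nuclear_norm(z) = 9.86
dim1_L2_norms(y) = [3.87, 4.16, 3.93]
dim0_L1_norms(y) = [9.42, 2.01, 4.84]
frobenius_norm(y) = 6.91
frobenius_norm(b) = 0.77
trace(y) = -1.10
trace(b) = -0.30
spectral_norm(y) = 6.20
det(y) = 20.16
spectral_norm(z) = 6.12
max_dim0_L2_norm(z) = 5.7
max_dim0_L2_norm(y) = 5.64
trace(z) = -0.80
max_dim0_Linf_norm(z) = 3.99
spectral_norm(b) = 0.51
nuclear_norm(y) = 10.18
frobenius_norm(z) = 6.73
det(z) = 18.68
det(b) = 0.08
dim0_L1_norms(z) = [9.47, 2.07, 4.4]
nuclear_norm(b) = 1.30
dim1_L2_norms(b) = [0.47, 0.44, 0.42]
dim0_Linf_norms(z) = [3.99, 1.4, 3.03]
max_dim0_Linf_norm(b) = 0.39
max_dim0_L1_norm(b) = 0.7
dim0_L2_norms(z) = [5.7, 1.49, 3.25]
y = b + z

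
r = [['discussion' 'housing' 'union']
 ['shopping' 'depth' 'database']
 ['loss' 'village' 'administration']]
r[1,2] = 'database'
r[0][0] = 'discussion'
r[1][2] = 'database'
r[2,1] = 'village'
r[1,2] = 'database'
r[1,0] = 'shopping'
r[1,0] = 'shopping'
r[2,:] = ['loss', 'village', 'administration']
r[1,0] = 'shopping'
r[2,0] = 'loss'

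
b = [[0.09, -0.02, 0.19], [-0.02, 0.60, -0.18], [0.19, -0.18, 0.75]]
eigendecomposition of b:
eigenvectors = [[-0.96, -0.21, 0.18],[0.05, 0.51, 0.86],[0.27, -0.84, 0.48]]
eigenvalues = [0.04, 0.91, 0.5]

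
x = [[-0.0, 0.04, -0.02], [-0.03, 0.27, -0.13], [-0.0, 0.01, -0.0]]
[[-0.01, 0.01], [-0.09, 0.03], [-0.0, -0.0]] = x @ [[-0.07, 0.09], [-0.31, -0.02], [0.08, -0.32]]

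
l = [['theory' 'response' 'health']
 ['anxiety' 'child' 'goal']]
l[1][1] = 'child'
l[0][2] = 'health'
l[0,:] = ['theory', 'response', 'health']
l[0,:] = ['theory', 'response', 'health']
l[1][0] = 'anxiety'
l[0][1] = 'response'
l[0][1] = 'response'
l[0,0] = 'theory'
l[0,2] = 'health'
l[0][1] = 'response'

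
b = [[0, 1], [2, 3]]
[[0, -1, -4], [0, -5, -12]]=b @ [[0, -1, 0], [0, -1, -4]]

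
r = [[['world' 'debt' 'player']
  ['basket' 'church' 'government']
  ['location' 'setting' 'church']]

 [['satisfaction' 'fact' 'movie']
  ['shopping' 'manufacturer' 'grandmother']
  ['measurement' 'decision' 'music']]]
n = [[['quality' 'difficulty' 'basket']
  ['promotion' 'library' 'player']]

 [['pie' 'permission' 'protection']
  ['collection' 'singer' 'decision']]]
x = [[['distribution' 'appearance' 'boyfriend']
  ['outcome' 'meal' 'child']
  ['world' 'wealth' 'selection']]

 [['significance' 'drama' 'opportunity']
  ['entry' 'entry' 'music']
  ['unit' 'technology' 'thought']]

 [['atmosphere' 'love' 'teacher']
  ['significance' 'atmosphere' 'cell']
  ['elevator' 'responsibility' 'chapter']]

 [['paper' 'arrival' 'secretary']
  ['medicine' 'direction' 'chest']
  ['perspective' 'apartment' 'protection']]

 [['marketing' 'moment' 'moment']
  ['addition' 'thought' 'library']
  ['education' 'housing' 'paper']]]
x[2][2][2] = 'chapter'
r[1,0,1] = 'fact'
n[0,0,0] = 'quality'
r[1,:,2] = ['movie', 'grandmother', 'music']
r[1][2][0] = 'measurement'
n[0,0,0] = 'quality'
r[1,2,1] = 'decision'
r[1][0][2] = 'movie'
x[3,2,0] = 'perspective'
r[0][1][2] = 'government'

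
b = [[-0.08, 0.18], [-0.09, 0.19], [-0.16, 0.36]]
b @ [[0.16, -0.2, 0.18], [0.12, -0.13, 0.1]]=[[0.01, -0.01, 0.00], [0.01, -0.01, 0.00], [0.02, -0.01, 0.01]]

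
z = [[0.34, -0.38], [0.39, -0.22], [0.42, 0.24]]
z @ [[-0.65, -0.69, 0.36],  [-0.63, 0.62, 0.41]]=[[0.02, -0.47, -0.03], [-0.11, -0.41, 0.05], [-0.42, -0.14, 0.25]]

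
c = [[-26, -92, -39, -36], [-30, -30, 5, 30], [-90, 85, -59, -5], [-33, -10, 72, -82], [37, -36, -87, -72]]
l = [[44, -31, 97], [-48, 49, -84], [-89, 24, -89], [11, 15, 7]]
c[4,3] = -72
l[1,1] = 49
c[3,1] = -10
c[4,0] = 37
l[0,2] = 97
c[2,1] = 85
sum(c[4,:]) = -158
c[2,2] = -59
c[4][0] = 37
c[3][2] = 72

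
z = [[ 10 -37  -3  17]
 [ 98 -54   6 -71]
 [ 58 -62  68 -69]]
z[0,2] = -3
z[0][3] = 17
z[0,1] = -37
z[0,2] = -3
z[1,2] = 6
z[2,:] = [58, -62, 68, -69]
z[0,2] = -3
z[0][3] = 17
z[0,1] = -37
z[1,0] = 98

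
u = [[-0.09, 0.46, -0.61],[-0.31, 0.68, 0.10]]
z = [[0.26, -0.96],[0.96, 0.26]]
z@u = [[0.27, -0.53, -0.25], [-0.17, 0.62, -0.56]]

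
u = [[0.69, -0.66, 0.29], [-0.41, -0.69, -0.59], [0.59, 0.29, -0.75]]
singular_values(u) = [1.0, 1.0, 1.0]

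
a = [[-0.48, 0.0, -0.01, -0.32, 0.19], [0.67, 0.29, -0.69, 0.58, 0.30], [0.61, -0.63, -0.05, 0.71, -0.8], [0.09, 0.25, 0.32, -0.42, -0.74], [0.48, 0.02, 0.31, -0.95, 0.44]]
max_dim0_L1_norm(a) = 2.98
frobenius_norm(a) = 2.46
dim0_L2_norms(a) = [1.14, 0.74, 0.82, 1.42, 1.23]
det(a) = -0.25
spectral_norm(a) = 1.71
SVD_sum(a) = [[-0.17,  0.1,  0.14,  -0.38,  0.18], [0.26,  -0.15,  -0.21,  0.56,  -0.27], [0.43,  -0.25,  -0.36,  0.94,  -0.45], [-0.06,  0.04,  0.05,  -0.13,  0.06], [-0.29,  0.17,  0.24,  -0.65,  0.31]] + [[0.00, 0.01, -0.02, 0.01, 0.03], [0.08, 0.21, -0.41, 0.19, 0.67], [-0.05, -0.14, 0.27, -0.12, -0.45], [-0.07, -0.19, 0.37, -0.17, -0.62], [0.0, 0.01, -0.02, 0.01, 0.03]] + [[-0.29, -0.01, -0.02, 0.12, -0.01], [0.34, 0.01, 0.02, -0.14, 0.01], [0.24, 0.01, 0.02, -0.10, 0.01], [0.23, 0.01, 0.02, -0.09, 0.01], [0.77, 0.02, 0.06, -0.31, 0.03]] + [[0.00, -0.05, 0.01, 0.0, 0.02], [-0.00, 0.24, -0.06, -0.01, -0.11], [0.0, -0.23, 0.05, 0.01, 0.1], [-0.00, 0.41, -0.10, -0.01, -0.18], [0.00, -0.18, 0.04, 0.01, 0.08]] + [[-0.02, -0.05, -0.12, -0.07, -0.04], [-0.01, -0.02, -0.04, -0.02, -0.01], [-0.01, -0.02, -0.04, -0.02, -0.01], [-0.0, -0.01, -0.02, -0.01, -0.01], [-0.0, -0.00, -0.01, -0.01, -0.00]]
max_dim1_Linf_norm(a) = 0.95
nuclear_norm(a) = 4.82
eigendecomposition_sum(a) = [[-0.07+0.00j,(0.06+0j),0.08-0.00j,(-0.16+0j),(-0.03-0j)], [0.26-0.00j,-0.22-0.00j,-0.30+0.00j,0.61-0.00j,0.13+0.00j], [(0.21-0j),-0.18-0.00j,-0.25+0.00j,(0.5-0j),(0.11+0j)], [-0.29+0.00j,(0.24+0j),0.34-0.00j,-0.69+0.00j,(-0.15-0j)], [-0.18+0.00j,0.15+0.00j,(0.21-0j),-0.42+0.00j,(-0.09-0j)]] + [[(-0.23+0.03j),(-0.03-0.03j),-0.05-0.03j,(-0.02-0.03j),0.02-0.04j], [0.14+0.23j,-0.02+0.04j,(-0.01+0.06j),(-0.02+0.03j),-0.06-0.00j], [(0.31+0.53j),(-0.04+0.09j),-0.03+0.14j,-0.05+0.06j,-0.13-0.01j], [0.25+0.29j,-0.02+0.06j,-0.00+0.09j,(-0.02+0.04j),(-0.08+0.01j)], [(0.24+0.19j),-0.00+0.05j,0.01+0.07j,(-0.01+0.04j),-0.06+0.02j]] + [[-0.23-0.03j, -0.03+0.03j, (-0.05+0.03j), (-0.02+0.03j), 0.02+0.04j], [0.14-0.23j, -0.02-0.04j, -0.01-0.06j, -0.02-0.03j, -0.06+0.00j], [0.31-0.53j, (-0.04-0.09j), (-0.03-0.14j), -0.05-0.06j, -0.13+0.01j], [0.25-0.29j, -0.02-0.06j, -0.00-0.09j, -0.02-0.04j, (-0.08-0.01j)], [(0.24-0.19j), -0.00-0.05j, (0.01-0.07j), (-0.01-0.04j), (-0.06-0.02j)]] + [[0.03-0.00j, (-0+0.05j), 0.00-0.03j, -0.06+0.04j, (0.09-0.03j)], [(0.07-0.16j), (0.27+0.19j), (-0.18-0.12j), 0.01+0.51j, 0.14-0.63j], [(-0.11+0.12j), -0.18-0.25j, 0.13+0.16j, (0.15-0.46j), -0.32+0.52j], [(-0.06+0j), 0.02-0.11j, -0.01+0.07j, 0.16-0.08j, (-0.22+0.05j)], [0.09+0.02j, (-0.06+0.15j), 0.04-0.10j, -0.25+0.06j, (0.33+0j)]] + [[(0.03+0j), -0.00-0.05j, 0.03j, (-0.06-0.04j), 0.09+0.03j], [0.07+0.16j, 0.27-0.19j, -0.18+0.12j, 0.01-0.51j, 0.14+0.63j], [-0.11-0.12j, (-0.18+0.25j), (0.13-0.16j), (0.15+0.46j), (-0.32-0.52j)], [(-0.06-0j), 0.02+0.11j, (-0.01-0.07j), 0.16+0.08j, -0.22-0.05j], [(0.09-0.02j), (-0.06-0.15j), 0.04+0.10j, -0.25-0.06j, (0.33-0j)]]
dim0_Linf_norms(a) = [0.67, 0.63, 0.69, 0.95, 0.8]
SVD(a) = [[-0.28, 0.03, 0.31, 0.1, 0.90], [0.42, 0.66, -0.36, -0.42, 0.28], [0.71, -0.44, -0.25, 0.41, 0.28], [-0.10, -0.61, -0.24, -0.74, 0.15], [-0.48, 0.03, -0.81, 0.32, 0.09]] @ diag([1.7145250301157766, 1.2718361299299774, 1.029705455200708, 0.6262507077591205, 0.17450933004379304]) @ [[0.36, -0.21, -0.29, 0.78, -0.37], [0.09, 0.25, -0.49, 0.22, 0.80], [-0.92, -0.02, -0.07, 0.37, -0.03], [0.01, -0.89, 0.22, 0.03, 0.4], [-0.11, -0.32, -0.79, -0.45, -0.24]]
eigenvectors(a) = [[0.14+0.00j,  (0.1-0.25j),  0.10+0.25j,  (-0.05-0.08j),  -0.05+0.08j], [-0.54+0.00j,  -0.31-0.00j,  (-0.31+0j),  -0.66+0.00j,  (-0.66-0j)], [(-0.44+0j),  -0.71+0.00j,  (-0.71-0j),  (0.59+0.21j),  (0.59-0.21j)], [0.60+0.00j,  (-0.43+0.08j),  -0.43-0.08j,  (0.1+0.21j),  0.10-0.21j], [(0.37+0j),  (-0.34+0.13j),  -0.34-0.13j,  (-0.07-0.33j),  (-0.07+0.33j)]]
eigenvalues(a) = [(-1.31+0j), (-0.36+0.28j), (-0.36-0.28j), (0.91+0.27j), (0.91-0.27j)]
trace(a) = -0.22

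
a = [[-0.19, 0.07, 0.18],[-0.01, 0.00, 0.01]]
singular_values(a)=[0.27, 0.0]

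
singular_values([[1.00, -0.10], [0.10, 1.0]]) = [1.0, 1.0]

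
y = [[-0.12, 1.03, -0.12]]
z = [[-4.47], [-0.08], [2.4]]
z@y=[[0.54,-4.60,0.54], [0.01,-0.08,0.01], [-0.29,2.47,-0.29]]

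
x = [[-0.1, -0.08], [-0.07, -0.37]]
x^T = [[-0.10, -0.07], [-0.08, -0.37]]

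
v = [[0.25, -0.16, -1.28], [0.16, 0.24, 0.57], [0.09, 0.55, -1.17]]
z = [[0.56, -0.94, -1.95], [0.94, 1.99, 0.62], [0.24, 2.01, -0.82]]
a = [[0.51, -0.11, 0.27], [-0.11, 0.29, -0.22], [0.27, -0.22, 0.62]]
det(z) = -5.23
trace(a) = 1.42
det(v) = -0.27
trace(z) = 1.73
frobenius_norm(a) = 1.00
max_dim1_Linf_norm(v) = 1.28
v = a @ z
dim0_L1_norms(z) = [1.74, 4.94, 3.39]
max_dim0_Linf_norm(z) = 2.01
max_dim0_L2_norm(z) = 2.98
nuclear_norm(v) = 2.69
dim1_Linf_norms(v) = [1.28, 0.57, 1.17]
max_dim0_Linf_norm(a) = 0.62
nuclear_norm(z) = 6.06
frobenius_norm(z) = 3.87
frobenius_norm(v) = 1.95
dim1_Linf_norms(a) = [0.51, 0.29, 0.62]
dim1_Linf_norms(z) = [1.95, 1.99, 2.01]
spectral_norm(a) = 0.93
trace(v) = -0.68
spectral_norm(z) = 3.10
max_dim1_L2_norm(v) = 1.31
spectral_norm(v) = 1.84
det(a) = 0.05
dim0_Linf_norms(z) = [0.94, 2.01, 1.95]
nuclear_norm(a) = 1.42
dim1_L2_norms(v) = [1.31, 0.64, 1.3]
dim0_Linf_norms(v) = [0.25, 0.55, 1.28]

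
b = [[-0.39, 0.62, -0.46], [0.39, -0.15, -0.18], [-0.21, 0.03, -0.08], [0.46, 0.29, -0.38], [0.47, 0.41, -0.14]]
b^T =[[-0.39,0.39,-0.21,0.46,0.47], [0.62,-0.15,0.03,0.29,0.41], [-0.46,-0.18,-0.08,-0.38,-0.14]]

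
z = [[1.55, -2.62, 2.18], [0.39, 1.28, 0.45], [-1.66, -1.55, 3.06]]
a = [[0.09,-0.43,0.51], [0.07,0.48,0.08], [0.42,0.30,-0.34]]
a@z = [[-0.87,-1.58,1.56], [0.16,0.31,0.61], [1.33,-0.19,0.01]]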